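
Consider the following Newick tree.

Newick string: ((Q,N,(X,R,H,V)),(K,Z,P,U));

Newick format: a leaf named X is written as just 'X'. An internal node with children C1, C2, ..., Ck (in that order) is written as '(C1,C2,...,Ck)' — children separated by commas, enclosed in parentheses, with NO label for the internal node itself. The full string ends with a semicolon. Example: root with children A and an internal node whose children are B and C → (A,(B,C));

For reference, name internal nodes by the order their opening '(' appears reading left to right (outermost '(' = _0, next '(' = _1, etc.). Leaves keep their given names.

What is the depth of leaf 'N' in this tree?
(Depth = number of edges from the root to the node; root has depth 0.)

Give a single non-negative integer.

Newick: ((Q,N,(X,R,H,V)),(K,Z,P,U));
Naming internals by '(' encounter order: outermost '(' = _0, next = _1, ...
Query node: N
Path from root: _0 -> _1 -> N
Depth of N: 2 (number of edges from root)

Answer: 2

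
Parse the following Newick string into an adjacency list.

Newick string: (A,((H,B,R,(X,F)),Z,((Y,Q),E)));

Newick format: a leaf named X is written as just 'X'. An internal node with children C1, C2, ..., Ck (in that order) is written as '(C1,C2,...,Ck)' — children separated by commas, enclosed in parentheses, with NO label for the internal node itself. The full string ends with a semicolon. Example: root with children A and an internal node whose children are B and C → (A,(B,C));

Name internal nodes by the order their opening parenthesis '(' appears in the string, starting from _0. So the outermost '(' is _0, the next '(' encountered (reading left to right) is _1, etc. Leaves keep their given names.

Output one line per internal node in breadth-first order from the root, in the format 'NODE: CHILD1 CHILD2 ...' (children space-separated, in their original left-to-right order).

Answer: _0: A _1
_1: _2 Z _4
_2: H B R _3
_4: _5 E
_3: X F
_5: Y Q

Derivation:
Input: (A,((H,B,R,(X,F)),Z,((Y,Q),E)));
Scanning left-to-right, naming '(' by encounter order:
  pos 0: '(' -> open internal node _0 (depth 1)
  pos 3: '(' -> open internal node _1 (depth 2)
  pos 4: '(' -> open internal node _2 (depth 3)
  pos 11: '(' -> open internal node _3 (depth 4)
  pos 15: ')' -> close internal node _3 (now at depth 3)
  pos 16: ')' -> close internal node _2 (now at depth 2)
  pos 20: '(' -> open internal node _4 (depth 3)
  pos 21: '(' -> open internal node _5 (depth 4)
  pos 25: ')' -> close internal node _5 (now at depth 3)
  pos 28: ')' -> close internal node _4 (now at depth 2)
  pos 29: ')' -> close internal node _1 (now at depth 1)
  pos 30: ')' -> close internal node _0 (now at depth 0)
Total internal nodes: 6
BFS adjacency from root:
  _0: A _1
  _1: _2 Z _4
  _2: H B R _3
  _4: _5 E
  _3: X F
  _5: Y Q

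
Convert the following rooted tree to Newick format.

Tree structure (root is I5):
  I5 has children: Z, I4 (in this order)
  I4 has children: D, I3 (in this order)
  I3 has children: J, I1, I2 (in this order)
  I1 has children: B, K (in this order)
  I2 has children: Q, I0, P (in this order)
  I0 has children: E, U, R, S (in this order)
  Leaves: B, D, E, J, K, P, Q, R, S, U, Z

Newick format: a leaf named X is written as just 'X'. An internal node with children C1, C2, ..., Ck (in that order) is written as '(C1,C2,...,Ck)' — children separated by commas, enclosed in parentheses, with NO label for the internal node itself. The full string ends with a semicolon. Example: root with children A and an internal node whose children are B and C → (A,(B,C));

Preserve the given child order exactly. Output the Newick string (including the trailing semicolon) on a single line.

internal I5 with children ['Z', 'I4']
  leaf 'Z' → 'Z'
  internal I4 with children ['D', 'I3']
    leaf 'D' → 'D'
    internal I3 with children ['J', 'I1', 'I2']
      leaf 'J' → 'J'
      internal I1 with children ['B', 'K']
        leaf 'B' → 'B'
        leaf 'K' → 'K'
      → '(B,K)'
      internal I2 with children ['Q', 'I0', 'P']
        leaf 'Q' → 'Q'
        internal I0 with children ['E', 'U', 'R', 'S']
          leaf 'E' → 'E'
          leaf 'U' → 'U'
          leaf 'R' → 'R'
          leaf 'S' → 'S'
        → '(E,U,R,S)'
        leaf 'P' → 'P'
      → '(Q,(E,U,R,S),P)'
    → '(J,(B,K),(Q,(E,U,R,S),P))'
  → '(D,(J,(B,K),(Q,(E,U,R,S),P)))'
→ '(Z,(D,(J,(B,K),(Q,(E,U,R,S),P))))'
Final: (Z,(D,(J,(B,K),(Q,(E,U,R,S),P))));

Answer: (Z,(D,(J,(B,K),(Q,(E,U,R,S),P))));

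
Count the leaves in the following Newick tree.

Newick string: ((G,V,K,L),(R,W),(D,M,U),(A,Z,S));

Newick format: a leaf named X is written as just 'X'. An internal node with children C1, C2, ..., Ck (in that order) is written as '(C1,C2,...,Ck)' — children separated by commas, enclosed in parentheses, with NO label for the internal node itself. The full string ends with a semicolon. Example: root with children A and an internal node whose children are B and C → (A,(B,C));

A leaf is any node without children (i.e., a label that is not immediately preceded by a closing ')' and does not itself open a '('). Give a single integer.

Newick: ((G,V,K,L),(R,W),(D,M,U),(A,Z,S));
Scan left-to-right; a leaf is any maximal label run not followed by '(':
  pos 2: leaf 'G' → count = 1
  pos 4: leaf 'V' → count = 2
  pos 6: leaf 'K' → count = 3
  pos 8: leaf 'L' → count = 4
  pos 12: leaf 'R' → count = 5
  pos 14: leaf 'W' → count = 6
  pos 18: leaf 'D' → count = 7
  pos 20: leaf 'M' → count = 8
  pos 22: leaf 'U' → count = 9
  pos 26: leaf 'A' → count = 10
  pos 28: leaf 'Z' → count = 11
  pos 30: leaf 'S' → count = 12
Total leaves: 12

Answer: 12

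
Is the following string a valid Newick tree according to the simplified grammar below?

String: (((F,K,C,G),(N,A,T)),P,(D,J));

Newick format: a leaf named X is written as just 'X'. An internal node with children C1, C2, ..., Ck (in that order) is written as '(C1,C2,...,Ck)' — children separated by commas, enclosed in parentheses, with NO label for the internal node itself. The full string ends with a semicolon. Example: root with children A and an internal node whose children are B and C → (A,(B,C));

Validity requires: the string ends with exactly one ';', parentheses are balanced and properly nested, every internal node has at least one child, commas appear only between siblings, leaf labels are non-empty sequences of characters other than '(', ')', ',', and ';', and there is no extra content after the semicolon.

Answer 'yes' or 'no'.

Input: (((F,K,C,G),(N,A,T)),P,(D,J));
Paren balance: 5 '(' vs 5 ')' OK
Ends with single ';': True
Full parse: OK
Valid: True

Answer: yes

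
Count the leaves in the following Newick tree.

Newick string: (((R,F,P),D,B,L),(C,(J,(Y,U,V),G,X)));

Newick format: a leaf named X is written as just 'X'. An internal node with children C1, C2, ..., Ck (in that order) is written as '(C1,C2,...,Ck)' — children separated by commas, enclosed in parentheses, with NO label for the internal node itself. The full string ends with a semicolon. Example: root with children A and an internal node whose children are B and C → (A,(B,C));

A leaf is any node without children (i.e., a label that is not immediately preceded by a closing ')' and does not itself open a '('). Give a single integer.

Answer: 13

Derivation:
Newick: (((R,F,P),D,B,L),(C,(J,(Y,U,V),G,X)));
Scan left-to-right; a leaf is any maximal label run not followed by '(':
  pos 3: leaf 'R' → count = 1
  pos 5: leaf 'F' → count = 2
  pos 7: leaf 'P' → count = 3
  pos 10: leaf 'D' → count = 4
  pos 12: leaf 'B' → count = 5
  pos 14: leaf 'L' → count = 6
  pos 18: leaf 'C' → count = 7
  pos 21: leaf 'J' → count = 8
  pos 24: leaf 'Y' → count = 9
  pos 26: leaf 'U' → count = 10
  pos 28: leaf 'V' → count = 11
  pos 31: leaf 'G' → count = 12
  pos 33: leaf 'X' → count = 13
Total leaves: 13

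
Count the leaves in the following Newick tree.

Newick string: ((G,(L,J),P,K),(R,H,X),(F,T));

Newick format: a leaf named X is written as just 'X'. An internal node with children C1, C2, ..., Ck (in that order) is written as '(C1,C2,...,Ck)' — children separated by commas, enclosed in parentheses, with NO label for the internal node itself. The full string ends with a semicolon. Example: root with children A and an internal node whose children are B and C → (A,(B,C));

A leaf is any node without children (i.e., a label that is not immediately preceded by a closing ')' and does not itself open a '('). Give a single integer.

Answer: 10

Derivation:
Newick: ((G,(L,J),P,K),(R,H,X),(F,T));
Scan left-to-right; a leaf is any maximal label run not followed by '(':
  pos 2: leaf 'G' → count = 1
  pos 5: leaf 'L' → count = 2
  pos 7: leaf 'J' → count = 3
  pos 10: leaf 'P' → count = 4
  pos 12: leaf 'K' → count = 5
  pos 16: leaf 'R' → count = 6
  pos 18: leaf 'H' → count = 7
  pos 20: leaf 'X' → count = 8
  pos 24: leaf 'F' → count = 9
  pos 26: leaf 'T' → count = 10
Total leaves: 10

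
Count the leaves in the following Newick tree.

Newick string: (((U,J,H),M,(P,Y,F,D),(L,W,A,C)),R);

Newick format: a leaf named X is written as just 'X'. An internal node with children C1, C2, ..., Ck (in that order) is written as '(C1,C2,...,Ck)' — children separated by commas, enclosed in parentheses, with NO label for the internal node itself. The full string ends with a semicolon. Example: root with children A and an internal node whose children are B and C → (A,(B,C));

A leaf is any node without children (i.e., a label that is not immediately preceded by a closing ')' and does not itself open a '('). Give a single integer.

Answer: 13

Derivation:
Newick: (((U,J,H),M,(P,Y,F,D),(L,W,A,C)),R);
Scan left-to-right; a leaf is any maximal label run not followed by '(':
  pos 3: leaf 'U' → count = 1
  pos 5: leaf 'J' → count = 2
  pos 7: leaf 'H' → count = 3
  pos 10: leaf 'M' → count = 4
  pos 13: leaf 'P' → count = 5
  pos 15: leaf 'Y' → count = 6
  pos 17: leaf 'F' → count = 7
  pos 19: leaf 'D' → count = 8
  pos 23: leaf 'L' → count = 9
  pos 25: leaf 'W' → count = 10
  pos 27: leaf 'A' → count = 11
  pos 29: leaf 'C' → count = 12
  pos 33: leaf 'R' → count = 13
Total leaves: 13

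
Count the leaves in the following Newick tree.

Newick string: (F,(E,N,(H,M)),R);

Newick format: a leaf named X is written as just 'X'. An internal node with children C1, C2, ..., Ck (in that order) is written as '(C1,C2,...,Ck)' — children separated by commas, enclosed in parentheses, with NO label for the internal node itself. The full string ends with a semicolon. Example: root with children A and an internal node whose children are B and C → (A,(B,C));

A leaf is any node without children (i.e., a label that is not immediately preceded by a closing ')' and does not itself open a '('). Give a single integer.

Newick: (F,(E,N,(H,M)),R);
Scan left-to-right; a leaf is any maximal label run not followed by '(':
  pos 1: leaf 'F' → count = 1
  pos 4: leaf 'E' → count = 2
  pos 6: leaf 'N' → count = 3
  pos 9: leaf 'H' → count = 4
  pos 11: leaf 'M' → count = 5
  pos 15: leaf 'R' → count = 6
Total leaves: 6

Answer: 6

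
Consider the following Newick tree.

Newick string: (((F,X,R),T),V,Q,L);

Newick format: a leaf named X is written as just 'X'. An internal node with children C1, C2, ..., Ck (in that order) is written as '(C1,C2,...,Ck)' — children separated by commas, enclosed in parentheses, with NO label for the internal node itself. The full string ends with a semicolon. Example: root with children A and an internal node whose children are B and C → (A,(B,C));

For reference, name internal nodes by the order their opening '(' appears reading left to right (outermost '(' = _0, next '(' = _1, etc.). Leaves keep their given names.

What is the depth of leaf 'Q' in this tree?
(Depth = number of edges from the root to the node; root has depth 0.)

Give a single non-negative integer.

Answer: 1

Derivation:
Newick: (((F,X,R),T),V,Q,L);
Naming internals by '(' encounter order: outermost '(' = _0, next = _1, ...
Query node: Q
Path from root: _0 -> Q
Depth of Q: 1 (number of edges from root)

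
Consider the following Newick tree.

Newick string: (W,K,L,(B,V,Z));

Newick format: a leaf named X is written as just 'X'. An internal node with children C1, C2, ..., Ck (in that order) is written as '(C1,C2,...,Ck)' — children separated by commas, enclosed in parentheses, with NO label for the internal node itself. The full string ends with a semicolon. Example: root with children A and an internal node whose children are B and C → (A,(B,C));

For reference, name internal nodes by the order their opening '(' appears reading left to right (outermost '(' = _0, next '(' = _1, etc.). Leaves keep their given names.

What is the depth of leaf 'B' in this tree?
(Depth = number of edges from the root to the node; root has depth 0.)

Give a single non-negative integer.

Answer: 2

Derivation:
Newick: (W,K,L,(B,V,Z));
Naming internals by '(' encounter order: outermost '(' = _0, next = _1, ...
Query node: B
Path from root: _0 -> _1 -> B
Depth of B: 2 (number of edges from root)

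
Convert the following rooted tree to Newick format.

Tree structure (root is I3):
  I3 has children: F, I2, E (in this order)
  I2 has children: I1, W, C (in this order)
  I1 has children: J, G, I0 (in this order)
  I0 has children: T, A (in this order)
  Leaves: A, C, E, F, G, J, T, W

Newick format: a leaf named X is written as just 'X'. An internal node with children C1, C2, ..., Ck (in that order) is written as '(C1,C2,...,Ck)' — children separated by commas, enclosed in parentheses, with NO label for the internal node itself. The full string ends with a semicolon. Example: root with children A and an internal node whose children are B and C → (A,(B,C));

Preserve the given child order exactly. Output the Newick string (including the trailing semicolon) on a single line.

Answer: (F,((J,G,(T,A)),W,C),E);

Derivation:
internal I3 with children ['F', 'I2', 'E']
  leaf 'F' → 'F'
  internal I2 with children ['I1', 'W', 'C']
    internal I1 with children ['J', 'G', 'I0']
      leaf 'J' → 'J'
      leaf 'G' → 'G'
      internal I0 with children ['T', 'A']
        leaf 'T' → 'T'
        leaf 'A' → 'A'
      → '(T,A)'
    → '(J,G,(T,A))'
    leaf 'W' → 'W'
    leaf 'C' → 'C'
  → '((J,G,(T,A)),W,C)'
  leaf 'E' → 'E'
→ '(F,((J,G,(T,A)),W,C),E)'
Final: (F,((J,G,(T,A)),W,C),E);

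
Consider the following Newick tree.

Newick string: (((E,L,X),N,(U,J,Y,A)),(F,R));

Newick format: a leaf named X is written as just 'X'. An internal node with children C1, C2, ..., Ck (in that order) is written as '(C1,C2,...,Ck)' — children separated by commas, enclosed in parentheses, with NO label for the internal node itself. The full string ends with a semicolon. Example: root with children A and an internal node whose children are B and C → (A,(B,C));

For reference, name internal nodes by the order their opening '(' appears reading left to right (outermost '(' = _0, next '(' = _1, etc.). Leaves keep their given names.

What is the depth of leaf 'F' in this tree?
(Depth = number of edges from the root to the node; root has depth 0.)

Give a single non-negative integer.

Newick: (((E,L,X),N,(U,J,Y,A)),(F,R));
Naming internals by '(' encounter order: outermost '(' = _0, next = _1, ...
Query node: F
Path from root: _0 -> _4 -> F
Depth of F: 2 (number of edges from root)

Answer: 2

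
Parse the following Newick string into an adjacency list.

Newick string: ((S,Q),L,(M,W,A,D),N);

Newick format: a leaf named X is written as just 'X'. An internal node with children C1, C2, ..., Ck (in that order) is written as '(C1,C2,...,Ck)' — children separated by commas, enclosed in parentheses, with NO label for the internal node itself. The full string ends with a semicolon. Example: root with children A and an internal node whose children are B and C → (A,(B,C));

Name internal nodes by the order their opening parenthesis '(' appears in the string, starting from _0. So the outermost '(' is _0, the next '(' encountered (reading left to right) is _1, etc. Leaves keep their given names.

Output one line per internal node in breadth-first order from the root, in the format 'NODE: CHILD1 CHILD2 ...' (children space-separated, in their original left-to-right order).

Answer: _0: _1 L _2 N
_1: S Q
_2: M W A D

Derivation:
Input: ((S,Q),L,(M,W,A,D),N);
Scanning left-to-right, naming '(' by encounter order:
  pos 0: '(' -> open internal node _0 (depth 1)
  pos 1: '(' -> open internal node _1 (depth 2)
  pos 5: ')' -> close internal node _1 (now at depth 1)
  pos 9: '(' -> open internal node _2 (depth 2)
  pos 17: ')' -> close internal node _2 (now at depth 1)
  pos 20: ')' -> close internal node _0 (now at depth 0)
Total internal nodes: 3
BFS adjacency from root:
  _0: _1 L _2 N
  _1: S Q
  _2: M W A D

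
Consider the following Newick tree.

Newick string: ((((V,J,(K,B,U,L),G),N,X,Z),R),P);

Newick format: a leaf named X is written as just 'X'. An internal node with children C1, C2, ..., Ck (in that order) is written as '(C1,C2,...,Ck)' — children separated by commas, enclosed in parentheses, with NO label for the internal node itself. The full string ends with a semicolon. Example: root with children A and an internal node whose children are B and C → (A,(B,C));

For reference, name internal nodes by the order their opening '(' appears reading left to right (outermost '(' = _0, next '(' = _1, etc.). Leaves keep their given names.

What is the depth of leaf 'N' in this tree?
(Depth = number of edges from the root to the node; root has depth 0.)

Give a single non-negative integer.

Newick: ((((V,J,(K,B,U,L),G),N,X,Z),R),P);
Naming internals by '(' encounter order: outermost '(' = _0, next = _1, ...
Query node: N
Path from root: _0 -> _1 -> _2 -> N
Depth of N: 3 (number of edges from root)

Answer: 3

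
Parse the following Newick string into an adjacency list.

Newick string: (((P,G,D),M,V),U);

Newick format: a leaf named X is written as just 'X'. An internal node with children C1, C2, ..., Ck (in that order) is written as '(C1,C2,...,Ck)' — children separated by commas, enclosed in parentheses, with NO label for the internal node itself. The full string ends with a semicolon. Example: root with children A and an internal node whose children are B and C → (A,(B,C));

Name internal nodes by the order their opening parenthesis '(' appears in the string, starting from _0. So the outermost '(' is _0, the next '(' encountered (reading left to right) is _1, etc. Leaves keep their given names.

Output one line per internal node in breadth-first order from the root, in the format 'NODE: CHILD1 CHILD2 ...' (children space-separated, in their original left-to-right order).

Input: (((P,G,D),M,V),U);
Scanning left-to-right, naming '(' by encounter order:
  pos 0: '(' -> open internal node _0 (depth 1)
  pos 1: '(' -> open internal node _1 (depth 2)
  pos 2: '(' -> open internal node _2 (depth 3)
  pos 8: ')' -> close internal node _2 (now at depth 2)
  pos 13: ')' -> close internal node _1 (now at depth 1)
  pos 16: ')' -> close internal node _0 (now at depth 0)
Total internal nodes: 3
BFS adjacency from root:
  _0: _1 U
  _1: _2 M V
  _2: P G D

Answer: _0: _1 U
_1: _2 M V
_2: P G D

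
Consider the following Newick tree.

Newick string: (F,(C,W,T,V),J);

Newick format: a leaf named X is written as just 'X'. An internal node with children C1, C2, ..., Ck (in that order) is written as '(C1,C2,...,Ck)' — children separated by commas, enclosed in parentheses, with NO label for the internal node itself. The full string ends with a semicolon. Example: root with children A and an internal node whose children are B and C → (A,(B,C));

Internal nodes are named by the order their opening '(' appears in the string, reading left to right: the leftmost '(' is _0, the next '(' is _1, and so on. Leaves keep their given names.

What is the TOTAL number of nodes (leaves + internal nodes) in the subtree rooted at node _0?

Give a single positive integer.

Answer: 8

Derivation:
Newick: (F,(C,W,T,V),J);
Locate _0: it is the '(' at position 0 (the 1st '(' reading left to right).
Query: subtree rooted at _0
_0: subtree_size = 1 + 7
  F: subtree_size = 1 + 0
  _1: subtree_size = 1 + 4
    C: subtree_size = 1 + 0
    W: subtree_size = 1 + 0
    T: subtree_size = 1 + 0
    V: subtree_size = 1 + 0
  J: subtree_size = 1 + 0
Total subtree size of _0: 8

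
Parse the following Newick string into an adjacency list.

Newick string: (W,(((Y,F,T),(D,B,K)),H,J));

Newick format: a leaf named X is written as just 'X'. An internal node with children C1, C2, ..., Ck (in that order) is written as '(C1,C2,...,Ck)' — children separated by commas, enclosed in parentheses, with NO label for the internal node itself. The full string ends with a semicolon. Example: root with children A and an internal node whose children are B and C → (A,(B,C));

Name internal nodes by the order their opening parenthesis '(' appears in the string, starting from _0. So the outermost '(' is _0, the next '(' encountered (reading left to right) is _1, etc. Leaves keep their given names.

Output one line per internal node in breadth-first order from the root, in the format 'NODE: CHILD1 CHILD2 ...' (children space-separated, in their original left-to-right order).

Input: (W,(((Y,F,T),(D,B,K)),H,J));
Scanning left-to-right, naming '(' by encounter order:
  pos 0: '(' -> open internal node _0 (depth 1)
  pos 3: '(' -> open internal node _1 (depth 2)
  pos 4: '(' -> open internal node _2 (depth 3)
  pos 5: '(' -> open internal node _3 (depth 4)
  pos 11: ')' -> close internal node _3 (now at depth 3)
  pos 13: '(' -> open internal node _4 (depth 4)
  pos 19: ')' -> close internal node _4 (now at depth 3)
  pos 20: ')' -> close internal node _2 (now at depth 2)
  pos 25: ')' -> close internal node _1 (now at depth 1)
  pos 26: ')' -> close internal node _0 (now at depth 0)
Total internal nodes: 5
BFS adjacency from root:
  _0: W _1
  _1: _2 H J
  _2: _3 _4
  _3: Y F T
  _4: D B K

Answer: _0: W _1
_1: _2 H J
_2: _3 _4
_3: Y F T
_4: D B K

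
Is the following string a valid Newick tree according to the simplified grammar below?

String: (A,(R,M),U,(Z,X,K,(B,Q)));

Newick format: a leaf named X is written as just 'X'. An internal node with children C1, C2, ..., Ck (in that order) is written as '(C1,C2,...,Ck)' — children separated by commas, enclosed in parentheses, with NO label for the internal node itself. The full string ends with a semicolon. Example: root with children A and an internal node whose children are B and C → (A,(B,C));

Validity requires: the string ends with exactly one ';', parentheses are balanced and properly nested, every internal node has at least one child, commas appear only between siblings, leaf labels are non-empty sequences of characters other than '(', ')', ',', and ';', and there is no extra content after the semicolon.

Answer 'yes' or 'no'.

Input: (A,(R,M),U,(Z,X,K,(B,Q)));
Paren balance: 4 '(' vs 4 ')' OK
Ends with single ';': True
Full parse: OK
Valid: True

Answer: yes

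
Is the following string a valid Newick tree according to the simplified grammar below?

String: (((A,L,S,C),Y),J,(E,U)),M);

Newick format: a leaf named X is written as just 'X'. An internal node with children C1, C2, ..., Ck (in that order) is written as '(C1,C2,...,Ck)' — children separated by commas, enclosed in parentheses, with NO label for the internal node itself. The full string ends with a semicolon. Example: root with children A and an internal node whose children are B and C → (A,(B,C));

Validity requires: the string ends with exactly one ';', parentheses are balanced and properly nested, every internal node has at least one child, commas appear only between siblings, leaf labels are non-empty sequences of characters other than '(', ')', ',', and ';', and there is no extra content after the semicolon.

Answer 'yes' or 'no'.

Input: (((A,L,S,C),Y),J,(E,U)),M);
Paren balance: 4 '(' vs 5 ')' MISMATCH
Ends with single ';': True
Full parse: FAILS (extra content after tree at pos 23)
Valid: False

Answer: no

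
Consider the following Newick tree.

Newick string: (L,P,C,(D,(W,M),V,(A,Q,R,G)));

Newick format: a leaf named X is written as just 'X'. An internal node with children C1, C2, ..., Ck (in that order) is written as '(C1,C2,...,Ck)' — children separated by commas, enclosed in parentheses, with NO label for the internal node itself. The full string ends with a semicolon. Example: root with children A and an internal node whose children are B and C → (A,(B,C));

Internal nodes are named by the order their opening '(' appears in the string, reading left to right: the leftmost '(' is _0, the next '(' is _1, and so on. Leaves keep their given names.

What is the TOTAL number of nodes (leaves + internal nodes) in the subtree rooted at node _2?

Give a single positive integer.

Newick: (L,P,C,(D,(W,M),V,(A,Q,R,G)));
Locate _2: it is the '(' at position 10 (the 3rd '(' reading left to right).
Query: subtree rooted at _2
_2: subtree_size = 1 + 2
  W: subtree_size = 1 + 0
  M: subtree_size = 1 + 0
Total subtree size of _2: 3

Answer: 3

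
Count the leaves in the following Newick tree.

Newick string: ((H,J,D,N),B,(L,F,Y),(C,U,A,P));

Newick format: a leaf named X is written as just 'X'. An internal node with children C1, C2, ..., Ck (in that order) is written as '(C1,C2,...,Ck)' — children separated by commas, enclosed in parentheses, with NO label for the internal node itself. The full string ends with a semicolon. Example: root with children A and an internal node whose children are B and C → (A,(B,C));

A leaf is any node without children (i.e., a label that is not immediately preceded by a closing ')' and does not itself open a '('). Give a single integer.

Answer: 12

Derivation:
Newick: ((H,J,D,N),B,(L,F,Y),(C,U,A,P));
Scan left-to-right; a leaf is any maximal label run not followed by '(':
  pos 2: leaf 'H' → count = 1
  pos 4: leaf 'J' → count = 2
  pos 6: leaf 'D' → count = 3
  pos 8: leaf 'N' → count = 4
  pos 11: leaf 'B' → count = 5
  pos 14: leaf 'L' → count = 6
  pos 16: leaf 'F' → count = 7
  pos 18: leaf 'Y' → count = 8
  pos 22: leaf 'C' → count = 9
  pos 24: leaf 'U' → count = 10
  pos 26: leaf 'A' → count = 11
  pos 28: leaf 'P' → count = 12
Total leaves: 12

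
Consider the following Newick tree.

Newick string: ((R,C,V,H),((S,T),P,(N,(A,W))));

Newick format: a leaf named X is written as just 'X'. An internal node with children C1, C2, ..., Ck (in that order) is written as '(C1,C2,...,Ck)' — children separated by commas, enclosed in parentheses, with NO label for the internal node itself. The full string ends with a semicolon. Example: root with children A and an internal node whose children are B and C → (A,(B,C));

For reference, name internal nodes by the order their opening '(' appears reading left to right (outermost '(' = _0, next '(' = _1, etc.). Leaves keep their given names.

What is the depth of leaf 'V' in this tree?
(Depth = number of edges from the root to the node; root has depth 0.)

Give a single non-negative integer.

Newick: ((R,C,V,H),((S,T),P,(N,(A,W))));
Naming internals by '(' encounter order: outermost '(' = _0, next = _1, ...
Query node: V
Path from root: _0 -> _1 -> V
Depth of V: 2 (number of edges from root)

Answer: 2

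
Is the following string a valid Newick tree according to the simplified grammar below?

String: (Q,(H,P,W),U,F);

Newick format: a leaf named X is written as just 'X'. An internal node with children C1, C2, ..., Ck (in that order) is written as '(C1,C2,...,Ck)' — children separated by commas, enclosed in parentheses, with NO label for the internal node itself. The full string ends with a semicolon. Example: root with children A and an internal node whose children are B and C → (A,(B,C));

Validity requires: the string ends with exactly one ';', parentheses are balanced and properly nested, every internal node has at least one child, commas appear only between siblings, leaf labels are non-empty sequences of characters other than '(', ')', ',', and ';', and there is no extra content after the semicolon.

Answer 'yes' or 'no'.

Input: (Q,(H,P,W),U,F);
Paren balance: 2 '(' vs 2 ')' OK
Ends with single ';': True
Full parse: OK
Valid: True

Answer: yes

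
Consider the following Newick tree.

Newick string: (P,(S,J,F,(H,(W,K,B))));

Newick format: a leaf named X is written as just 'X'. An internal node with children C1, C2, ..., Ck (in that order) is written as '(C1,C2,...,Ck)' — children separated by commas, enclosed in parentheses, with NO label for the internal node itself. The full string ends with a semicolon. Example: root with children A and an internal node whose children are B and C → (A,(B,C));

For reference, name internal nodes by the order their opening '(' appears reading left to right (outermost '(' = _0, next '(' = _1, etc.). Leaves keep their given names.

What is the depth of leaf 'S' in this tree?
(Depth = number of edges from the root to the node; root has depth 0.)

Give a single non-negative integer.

Answer: 2

Derivation:
Newick: (P,(S,J,F,(H,(W,K,B))));
Naming internals by '(' encounter order: outermost '(' = _0, next = _1, ...
Query node: S
Path from root: _0 -> _1 -> S
Depth of S: 2 (number of edges from root)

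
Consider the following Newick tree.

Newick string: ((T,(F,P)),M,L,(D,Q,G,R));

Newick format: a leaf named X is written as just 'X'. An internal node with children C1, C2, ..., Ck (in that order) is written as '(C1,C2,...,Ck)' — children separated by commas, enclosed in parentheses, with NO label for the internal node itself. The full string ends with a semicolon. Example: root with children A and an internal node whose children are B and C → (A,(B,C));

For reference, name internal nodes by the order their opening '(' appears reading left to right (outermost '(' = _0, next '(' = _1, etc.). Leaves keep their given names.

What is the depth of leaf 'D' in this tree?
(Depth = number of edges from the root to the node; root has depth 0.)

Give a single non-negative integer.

Newick: ((T,(F,P)),M,L,(D,Q,G,R));
Naming internals by '(' encounter order: outermost '(' = _0, next = _1, ...
Query node: D
Path from root: _0 -> _3 -> D
Depth of D: 2 (number of edges from root)

Answer: 2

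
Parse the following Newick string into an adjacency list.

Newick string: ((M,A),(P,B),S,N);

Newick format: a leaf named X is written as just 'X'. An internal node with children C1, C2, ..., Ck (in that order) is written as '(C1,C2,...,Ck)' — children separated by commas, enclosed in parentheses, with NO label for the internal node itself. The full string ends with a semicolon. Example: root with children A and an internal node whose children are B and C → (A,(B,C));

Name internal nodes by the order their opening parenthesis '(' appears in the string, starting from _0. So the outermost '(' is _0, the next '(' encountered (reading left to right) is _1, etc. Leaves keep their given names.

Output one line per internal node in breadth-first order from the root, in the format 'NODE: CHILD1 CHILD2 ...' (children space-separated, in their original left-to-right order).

Answer: _0: _1 _2 S N
_1: M A
_2: P B

Derivation:
Input: ((M,A),(P,B),S,N);
Scanning left-to-right, naming '(' by encounter order:
  pos 0: '(' -> open internal node _0 (depth 1)
  pos 1: '(' -> open internal node _1 (depth 2)
  pos 5: ')' -> close internal node _1 (now at depth 1)
  pos 7: '(' -> open internal node _2 (depth 2)
  pos 11: ')' -> close internal node _2 (now at depth 1)
  pos 16: ')' -> close internal node _0 (now at depth 0)
Total internal nodes: 3
BFS adjacency from root:
  _0: _1 _2 S N
  _1: M A
  _2: P B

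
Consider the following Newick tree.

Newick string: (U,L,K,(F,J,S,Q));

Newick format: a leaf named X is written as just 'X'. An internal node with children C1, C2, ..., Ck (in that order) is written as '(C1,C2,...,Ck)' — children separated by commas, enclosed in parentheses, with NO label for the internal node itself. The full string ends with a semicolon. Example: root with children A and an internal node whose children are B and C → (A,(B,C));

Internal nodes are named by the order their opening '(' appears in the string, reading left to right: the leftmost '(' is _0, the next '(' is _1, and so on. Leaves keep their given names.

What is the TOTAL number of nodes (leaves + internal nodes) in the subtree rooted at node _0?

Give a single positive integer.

Answer: 9

Derivation:
Newick: (U,L,K,(F,J,S,Q));
Locate _0: it is the '(' at position 0 (the 1st '(' reading left to right).
Query: subtree rooted at _0
_0: subtree_size = 1 + 8
  U: subtree_size = 1 + 0
  L: subtree_size = 1 + 0
  K: subtree_size = 1 + 0
  _1: subtree_size = 1 + 4
    F: subtree_size = 1 + 0
    J: subtree_size = 1 + 0
    S: subtree_size = 1 + 0
    Q: subtree_size = 1 + 0
Total subtree size of _0: 9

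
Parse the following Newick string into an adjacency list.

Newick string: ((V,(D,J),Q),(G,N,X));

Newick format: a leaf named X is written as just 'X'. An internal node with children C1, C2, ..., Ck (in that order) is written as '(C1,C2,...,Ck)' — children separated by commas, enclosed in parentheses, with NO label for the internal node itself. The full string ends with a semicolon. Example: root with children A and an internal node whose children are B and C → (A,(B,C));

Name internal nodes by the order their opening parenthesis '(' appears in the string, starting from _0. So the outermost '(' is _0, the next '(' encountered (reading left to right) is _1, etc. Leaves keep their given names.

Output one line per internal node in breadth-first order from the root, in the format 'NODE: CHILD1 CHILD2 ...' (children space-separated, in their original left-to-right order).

Input: ((V,(D,J),Q),(G,N,X));
Scanning left-to-right, naming '(' by encounter order:
  pos 0: '(' -> open internal node _0 (depth 1)
  pos 1: '(' -> open internal node _1 (depth 2)
  pos 4: '(' -> open internal node _2 (depth 3)
  pos 8: ')' -> close internal node _2 (now at depth 2)
  pos 11: ')' -> close internal node _1 (now at depth 1)
  pos 13: '(' -> open internal node _3 (depth 2)
  pos 19: ')' -> close internal node _3 (now at depth 1)
  pos 20: ')' -> close internal node _0 (now at depth 0)
Total internal nodes: 4
BFS adjacency from root:
  _0: _1 _3
  _1: V _2 Q
  _3: G N X
  _2: D J

Answer: _0: _1 _3
_1: V _2 Q
_3: G N X
_2: D J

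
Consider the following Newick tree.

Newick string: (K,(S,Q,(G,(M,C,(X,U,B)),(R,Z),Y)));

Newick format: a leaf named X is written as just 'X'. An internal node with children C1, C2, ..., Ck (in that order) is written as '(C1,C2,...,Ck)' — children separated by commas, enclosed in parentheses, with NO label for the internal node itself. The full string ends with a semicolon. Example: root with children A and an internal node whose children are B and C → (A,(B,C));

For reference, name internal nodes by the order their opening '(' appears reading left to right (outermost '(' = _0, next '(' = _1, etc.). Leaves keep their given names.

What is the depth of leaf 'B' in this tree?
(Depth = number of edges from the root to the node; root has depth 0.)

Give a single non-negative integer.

Answer: 5

Derivation:
Newick: (K,(S,Q,(G,(M,C,(X,U,B)),(R,Z),Y)));
Naming internals by '(' encounter order: outermost '(' = _0, next = _1, ...
Query node: B
Path from root: _0 -> _1 -> _2 -> _3 -> _4 -> B
Depth of B: 5 (number of edges from root)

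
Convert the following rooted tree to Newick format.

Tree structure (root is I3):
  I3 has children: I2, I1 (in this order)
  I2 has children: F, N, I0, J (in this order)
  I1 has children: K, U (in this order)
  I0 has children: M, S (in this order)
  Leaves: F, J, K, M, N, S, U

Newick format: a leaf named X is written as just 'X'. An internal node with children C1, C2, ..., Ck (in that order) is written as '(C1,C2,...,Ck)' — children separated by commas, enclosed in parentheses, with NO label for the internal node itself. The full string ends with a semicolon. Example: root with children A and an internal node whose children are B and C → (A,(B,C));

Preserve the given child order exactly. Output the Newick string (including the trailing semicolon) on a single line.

internal I3 with children ['I2', 'I1']
  internal I2 with children ['F', 'N', 'I0', 'J']
    leaf 'F' → 'F'
    leaf 'N' → 'N'
    internal I0 with children ['M', 'S']
      leaf 'M' → 'M'
      leaf 'S' → 'S'
    → '(M,S)'
    leaf 'J' → 'J'
  → '(F,N,(M,S),J)'
  internal I1 with children ['K', 'U']
    leaf 'K' → 'K'
    leaf 'U' → 'U'
  → '(K,U)'
→ '((F,N,(M,S),J),(K,U))'
Final: ((F,N,(M,S),J),(K,U));

Answer: ((F,N,(M,S),J),(K,U));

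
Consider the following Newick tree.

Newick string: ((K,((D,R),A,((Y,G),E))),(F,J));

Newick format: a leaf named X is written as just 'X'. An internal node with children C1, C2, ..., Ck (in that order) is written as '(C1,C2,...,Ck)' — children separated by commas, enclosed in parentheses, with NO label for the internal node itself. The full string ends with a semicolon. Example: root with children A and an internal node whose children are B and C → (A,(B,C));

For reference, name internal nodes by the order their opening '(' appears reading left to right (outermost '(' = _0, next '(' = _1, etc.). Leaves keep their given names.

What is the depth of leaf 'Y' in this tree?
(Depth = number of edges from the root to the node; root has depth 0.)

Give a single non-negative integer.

Answer: 5

Derivation:
Newick: ((K,((D,R),A,((Y,G),E))),(F,J));
Naming internals by '(' encounter order: outermost '(' = _0, next = _1, ...
Query node: Y
Path from root: _0 -> _1 -> _2 -> _4 -> _5 -> Y
Depth of Y: 5 (number of edges from root)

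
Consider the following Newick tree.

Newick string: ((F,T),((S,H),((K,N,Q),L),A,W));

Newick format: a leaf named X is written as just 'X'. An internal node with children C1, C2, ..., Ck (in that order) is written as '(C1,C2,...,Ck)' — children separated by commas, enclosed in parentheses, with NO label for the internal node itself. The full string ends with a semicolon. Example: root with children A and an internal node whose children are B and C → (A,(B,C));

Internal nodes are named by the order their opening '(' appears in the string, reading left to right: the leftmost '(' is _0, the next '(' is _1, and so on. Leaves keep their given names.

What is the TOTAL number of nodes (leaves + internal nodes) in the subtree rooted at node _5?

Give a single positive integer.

Answer: 4

Derivation:
Newick: ((F,T),((S,H),((K,N,Q),L),A,W));
Locate _5: it is the '(' at position 15 (the 6th '(' reading left to right).
Query: subtree rooted at _5
_5: subtree_size = 1 + 3
  K: subtree_size = 1 + 0
  N: subtree_size = 1 + 0
  Q: subtree_size = 1 + 0
Total subtree size of _5: 4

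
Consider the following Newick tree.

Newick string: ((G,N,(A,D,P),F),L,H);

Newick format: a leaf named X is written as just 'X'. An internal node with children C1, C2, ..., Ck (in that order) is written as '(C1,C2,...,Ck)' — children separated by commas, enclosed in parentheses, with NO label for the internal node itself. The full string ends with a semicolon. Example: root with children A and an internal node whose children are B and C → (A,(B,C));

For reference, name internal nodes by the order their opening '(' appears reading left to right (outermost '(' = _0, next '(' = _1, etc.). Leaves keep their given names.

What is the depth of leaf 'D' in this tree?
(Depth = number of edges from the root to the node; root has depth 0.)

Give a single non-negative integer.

Newick: ((G,N,(A,D,P),F),L,H);
Naming internals by '(' encounter order: outermost '(' = _0, next = _1, ...
Query node: D
Path from root: _0 -> _1 -> _2 -> D
Depth of D: 3 (number of edges from root)

Answer: 3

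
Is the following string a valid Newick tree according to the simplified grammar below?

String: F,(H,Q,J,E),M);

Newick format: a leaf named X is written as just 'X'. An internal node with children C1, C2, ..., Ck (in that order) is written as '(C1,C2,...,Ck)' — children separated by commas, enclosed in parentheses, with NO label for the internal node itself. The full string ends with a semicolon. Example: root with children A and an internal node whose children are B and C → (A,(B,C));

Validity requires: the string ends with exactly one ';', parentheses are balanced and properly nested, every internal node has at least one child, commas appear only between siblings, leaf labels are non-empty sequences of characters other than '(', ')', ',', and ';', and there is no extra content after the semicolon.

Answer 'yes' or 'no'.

Answer: no

Derivation:
Input: F,(H,Q,J,E),M);
Paren balance: 1 '(' vs 2 ')' MISMATCH
Ends with single ';': True
Full parse: FAILS (extra content after tree at pos 1)
Valid: False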